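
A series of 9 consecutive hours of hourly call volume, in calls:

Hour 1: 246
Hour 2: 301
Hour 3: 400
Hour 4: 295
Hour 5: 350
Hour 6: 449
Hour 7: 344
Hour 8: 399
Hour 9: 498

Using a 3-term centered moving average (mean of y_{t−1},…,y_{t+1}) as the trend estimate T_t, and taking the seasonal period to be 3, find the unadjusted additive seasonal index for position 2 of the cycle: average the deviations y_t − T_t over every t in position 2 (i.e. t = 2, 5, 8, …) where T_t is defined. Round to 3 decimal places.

-14.667

Season position 2 occurs at t = 2, 5, 8 (where T_t is defined).
t=2: T_2 = 315.66667; y_2 − T_2 = 301 − 315.66667 = -14.66667
t=5: T_5 = 364.66667; y_5 − T_5 = 350 − 364.66667 = -14.66667
t=8: T_8 = 413.66667; y_8 − T_8 = 399 − 413.66667 = -14.66667
Mean deviation: (-14.66667 + -14.66667 + -14.66667) / 3 = -14.667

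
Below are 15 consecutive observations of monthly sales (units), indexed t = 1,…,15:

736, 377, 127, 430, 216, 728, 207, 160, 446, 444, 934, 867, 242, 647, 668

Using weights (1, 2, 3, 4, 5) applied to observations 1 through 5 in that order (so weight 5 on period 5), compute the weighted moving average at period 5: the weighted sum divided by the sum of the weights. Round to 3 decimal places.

Weighted sum: 1·736 + 2·377 + 3·127 + 4·430 + 5·216 = 736 + 754 + 381 + 1720 + 1080 = 4671
Weight total: 1 + 2 + 3 + 4 + 5 = 15
WMA = 4671 / 15 = 311.400

311.400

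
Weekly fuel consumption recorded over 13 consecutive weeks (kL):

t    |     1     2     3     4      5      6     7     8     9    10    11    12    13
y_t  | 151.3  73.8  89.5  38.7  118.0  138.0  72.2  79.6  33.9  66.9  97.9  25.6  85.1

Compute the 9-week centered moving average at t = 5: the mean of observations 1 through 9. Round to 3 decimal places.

Sum of periods 1–9: 151.3 + 73.8 + 89.5 + 38.7 + 118.0 + 138.0 + 72.2 + 79.6 + 33.9 = 795.0
Divide by 9: 795.0 / 9 = 88.333

88.333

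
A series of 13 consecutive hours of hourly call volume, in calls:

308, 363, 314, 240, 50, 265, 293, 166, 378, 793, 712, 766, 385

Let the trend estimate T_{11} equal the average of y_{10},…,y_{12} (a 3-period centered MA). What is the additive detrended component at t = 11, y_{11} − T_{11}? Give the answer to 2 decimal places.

-45.00

Trend T_11 = (793 + 712 + 766) / 3 = 2271/3 = 757.0000
Detrended value: 712 − 757.0000 = -45.00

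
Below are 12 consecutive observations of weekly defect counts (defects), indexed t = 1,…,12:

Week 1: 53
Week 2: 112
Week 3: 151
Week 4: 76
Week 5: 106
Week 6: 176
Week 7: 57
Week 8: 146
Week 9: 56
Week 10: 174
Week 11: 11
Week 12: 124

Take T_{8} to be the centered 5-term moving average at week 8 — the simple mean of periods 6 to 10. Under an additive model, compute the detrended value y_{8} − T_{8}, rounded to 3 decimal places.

24.200

Trend T_8 = (176 + 57 + 146 + 56 + 174) / 5 = 609/5 = 121.80000
Detrended value: 146 − 121.80000 = 24.200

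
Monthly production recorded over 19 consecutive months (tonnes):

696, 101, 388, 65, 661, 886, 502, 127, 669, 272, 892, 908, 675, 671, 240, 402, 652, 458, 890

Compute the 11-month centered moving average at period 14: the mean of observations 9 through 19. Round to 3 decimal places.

Sum of periods 9–19: 669 + 272 + 892 + 908 + 675 + 671 + 240 + 402 + 652 + 458 + 890 = 6729
Divide by 11: 6729 / 11 = 611.727

611.727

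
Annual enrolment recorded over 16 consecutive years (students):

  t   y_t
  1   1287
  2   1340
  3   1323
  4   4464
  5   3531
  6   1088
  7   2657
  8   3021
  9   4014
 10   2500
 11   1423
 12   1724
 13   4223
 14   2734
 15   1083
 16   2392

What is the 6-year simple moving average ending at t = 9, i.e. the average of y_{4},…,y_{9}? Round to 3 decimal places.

Sum of periods 4–9: 4464 + 3531 + 1088 + 2657 + 3021 + 4014 = 18775
Divide by 6: 18775 / 6 = 3129.167

3129.167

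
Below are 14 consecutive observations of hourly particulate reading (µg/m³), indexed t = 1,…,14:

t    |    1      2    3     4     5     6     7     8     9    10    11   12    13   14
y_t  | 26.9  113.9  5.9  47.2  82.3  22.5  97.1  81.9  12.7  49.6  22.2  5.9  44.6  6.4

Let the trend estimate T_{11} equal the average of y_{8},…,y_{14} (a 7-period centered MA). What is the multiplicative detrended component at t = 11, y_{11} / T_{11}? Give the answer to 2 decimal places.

Trend T_11 = (81.9 + 12.7 + 49.6 + 22.2 + 5.9 + 44.6 + 6.4) / 7 = 223.3/7 = 31.9000
Ratio to trend: 22.2 / 31.9000 = 0.70

0.70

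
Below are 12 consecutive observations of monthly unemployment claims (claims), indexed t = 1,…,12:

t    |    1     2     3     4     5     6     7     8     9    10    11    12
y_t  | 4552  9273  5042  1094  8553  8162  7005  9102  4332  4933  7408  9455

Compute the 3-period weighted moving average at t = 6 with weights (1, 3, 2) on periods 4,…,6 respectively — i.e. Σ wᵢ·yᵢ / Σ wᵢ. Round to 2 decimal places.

Weighted sum: 1·1094 + 3·8553 + 2·8162 = 1094 + 25659 + 16324 = 43077
Weight total: 1 + 3 + 2 = 6
WMA = 43077 / 6 = 7179.50

7179.50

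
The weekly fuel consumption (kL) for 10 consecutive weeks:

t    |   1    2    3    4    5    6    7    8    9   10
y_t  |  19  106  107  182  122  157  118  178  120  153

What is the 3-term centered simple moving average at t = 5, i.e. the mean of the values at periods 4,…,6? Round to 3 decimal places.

Sum of periods 4–6: 182 + 122 + 157 = 461
Divide by 3: 461 / 3 = 153.667

153.667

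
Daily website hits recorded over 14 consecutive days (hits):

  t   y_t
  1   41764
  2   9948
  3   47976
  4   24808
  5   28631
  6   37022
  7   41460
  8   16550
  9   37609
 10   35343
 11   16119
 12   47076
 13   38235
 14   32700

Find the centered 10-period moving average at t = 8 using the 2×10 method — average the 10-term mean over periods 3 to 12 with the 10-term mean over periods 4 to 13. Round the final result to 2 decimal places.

Sum over 3–12: 47976 + 24808 + 28631 + 37022 + 41460 + 16550 + 37609 + 35343 + 16119 + 47076 = 332594
Sum over 4–13: 24808 + 28631 + 37022 + 41460 + 16550 + 37609 + 35343 + 16119 + 47076 + 38235 = 322853
CMA at t=8 = (332594 + 322853) / (2·10) = 655447 / 20 = 32772.35

32772.35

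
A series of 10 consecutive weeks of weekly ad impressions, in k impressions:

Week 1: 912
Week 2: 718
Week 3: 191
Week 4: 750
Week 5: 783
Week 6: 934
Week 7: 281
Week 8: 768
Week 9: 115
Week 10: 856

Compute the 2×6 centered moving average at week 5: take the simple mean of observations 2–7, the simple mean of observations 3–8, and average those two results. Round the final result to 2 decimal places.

Sum over 2–7: 718 + 191 + 750 + 783 + 934 + 281 = 3657
Sum over 3–8: 191 + 750 + 783 + 934 + 281 + 768 = 3707
CMA at t=5 = (3657 + 3707) / (2·6) = 7364 / 12 = 613.67

613.67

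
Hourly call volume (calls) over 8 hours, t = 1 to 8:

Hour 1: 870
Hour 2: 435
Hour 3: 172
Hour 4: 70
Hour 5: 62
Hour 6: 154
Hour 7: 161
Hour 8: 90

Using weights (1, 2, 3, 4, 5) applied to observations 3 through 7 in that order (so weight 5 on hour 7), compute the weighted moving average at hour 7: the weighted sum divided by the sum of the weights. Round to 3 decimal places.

Weighted sum: 1·172 + 2·70 + 3·62 + 4·154 + 5·161 = 172 + 140 + 186 + 616 + 805 = 1919
Weight total: 1 + 2 + 3 + 4 + 5 = 15
WMA = 1919 / 15 = 127.933

127.933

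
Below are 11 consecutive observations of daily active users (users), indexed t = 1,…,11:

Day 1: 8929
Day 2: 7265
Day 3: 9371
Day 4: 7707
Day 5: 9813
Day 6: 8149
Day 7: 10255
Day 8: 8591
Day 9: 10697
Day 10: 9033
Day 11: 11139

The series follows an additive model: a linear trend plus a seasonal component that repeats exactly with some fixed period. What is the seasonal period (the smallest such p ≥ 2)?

2

First differences y_{t+1} − y_t: -1664, 2106, -1664, 2106, -1664, 2106, …
The difference pattern repeats every 2 terms and not for any smaller step, so p = 2.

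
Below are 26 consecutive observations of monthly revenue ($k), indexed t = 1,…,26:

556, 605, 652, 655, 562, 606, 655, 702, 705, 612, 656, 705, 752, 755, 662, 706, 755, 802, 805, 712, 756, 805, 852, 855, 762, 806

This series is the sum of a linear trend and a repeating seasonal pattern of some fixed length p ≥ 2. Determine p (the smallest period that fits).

First differences y_{t+1} − y_t: 49, 47, 3, -93, 44, 49, 47, 3, -93, 44, 49, 47, …
The difference pattern repeats every 5 terms and not for any smaller step, so p = 5.

5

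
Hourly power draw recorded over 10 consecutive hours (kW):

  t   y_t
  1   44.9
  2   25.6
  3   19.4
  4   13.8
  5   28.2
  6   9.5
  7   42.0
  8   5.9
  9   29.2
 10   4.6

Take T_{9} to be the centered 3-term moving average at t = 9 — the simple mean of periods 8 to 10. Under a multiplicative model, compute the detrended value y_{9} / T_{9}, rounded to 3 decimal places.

Trend T_9 = (5.9 + 29.2 + 4.6) / 3 = 39.7/3 = 13.23333
Ratio to trend: 29.2 / 13.23333 = 2.207

2.207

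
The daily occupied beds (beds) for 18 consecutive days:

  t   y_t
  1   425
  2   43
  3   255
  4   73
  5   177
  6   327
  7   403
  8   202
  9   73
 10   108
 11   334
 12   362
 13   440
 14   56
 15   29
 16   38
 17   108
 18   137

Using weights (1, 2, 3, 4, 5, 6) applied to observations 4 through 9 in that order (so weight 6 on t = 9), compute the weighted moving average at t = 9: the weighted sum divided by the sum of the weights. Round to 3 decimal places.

212.762

Weighted sum: 1·73 + 2·177 + 3·327 + 4·403 + 5·202 + 6·73 = 73 + 354 + 981 + 1612 + 1010 + 438 = 4468
Weight total: 1 + 2 + 3 + 4 + 5 + 6 = 21
WMA = 4468 / 21 = 212.762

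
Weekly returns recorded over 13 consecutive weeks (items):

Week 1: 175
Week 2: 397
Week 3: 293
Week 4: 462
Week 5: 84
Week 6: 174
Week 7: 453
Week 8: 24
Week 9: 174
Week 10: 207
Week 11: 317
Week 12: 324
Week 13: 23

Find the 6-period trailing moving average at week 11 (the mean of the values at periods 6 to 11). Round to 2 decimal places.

Sum of periods 6–11: 174 + 453 + 24 + 174 + 207 + 317 = 1349
Divide by 6: 1349 / 6 = 224.83

224.83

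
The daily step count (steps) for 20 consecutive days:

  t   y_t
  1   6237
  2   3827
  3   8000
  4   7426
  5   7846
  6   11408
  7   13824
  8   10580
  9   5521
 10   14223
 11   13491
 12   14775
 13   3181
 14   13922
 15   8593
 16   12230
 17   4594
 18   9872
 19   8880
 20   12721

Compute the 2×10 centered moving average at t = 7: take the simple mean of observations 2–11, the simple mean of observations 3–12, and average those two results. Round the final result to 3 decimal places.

Sum over 2–11: 3827 + 8000 + 7426 + 7846 + 11408 + 13824 + 10580 + 5521 + 14223 + 13491 = 96146
Sum over 3–12: 8000 + 7426 + 7846 + 11408 + 13824 + 10580 + 5521 + 14223 + 13491 + 14775 = 107094
CMA at t=7 = (96146 + 107094) / (2·10) = 203240 / 20 = 10162.000

10162.000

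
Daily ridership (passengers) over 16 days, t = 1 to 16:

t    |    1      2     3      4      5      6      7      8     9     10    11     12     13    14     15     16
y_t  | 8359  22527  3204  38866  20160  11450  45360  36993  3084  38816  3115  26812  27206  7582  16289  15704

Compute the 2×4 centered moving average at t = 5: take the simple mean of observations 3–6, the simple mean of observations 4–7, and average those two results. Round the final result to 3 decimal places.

23689.500

Sum over 3–6: 3204 + 38866 + 20160 + 11450 = 73680
Sum over 4–7: 38866 + 20160 + 11450 + 45360 = 115836
CMA at t=5 = (73680 + 115836) / (2·4) = 189516 / 8 = 23689.500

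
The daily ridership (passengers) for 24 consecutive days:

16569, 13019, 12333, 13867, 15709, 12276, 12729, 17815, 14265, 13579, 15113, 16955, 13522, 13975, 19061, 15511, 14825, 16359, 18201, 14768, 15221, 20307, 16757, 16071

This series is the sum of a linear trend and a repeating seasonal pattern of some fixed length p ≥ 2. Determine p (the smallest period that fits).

First differences y_{t+1} − y_t: -3550, -686, 1534, 1842, -3433, 453, 5086, -3550, -686, 1534, 1842, -3433, 453, 5086, -3550, -686, …
The difference pattern repeats every 7 terms and not for any smaller step, so p = 7.

7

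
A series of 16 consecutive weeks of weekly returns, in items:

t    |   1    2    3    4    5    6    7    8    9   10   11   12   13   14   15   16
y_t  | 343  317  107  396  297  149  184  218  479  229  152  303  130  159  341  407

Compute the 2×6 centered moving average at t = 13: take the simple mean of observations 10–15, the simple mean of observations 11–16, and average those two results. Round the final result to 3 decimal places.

233.833

Sum over 10–15: 229 + 152 + 303 + 130 + 159 + 341 = 1314
Sum over 11–16: 152 + 303 + 130 + 159 + 341 + 407 = 1492
CMA at t=13 = (1314 + 1492) / (2·6) = 2806 / 12 = 233.833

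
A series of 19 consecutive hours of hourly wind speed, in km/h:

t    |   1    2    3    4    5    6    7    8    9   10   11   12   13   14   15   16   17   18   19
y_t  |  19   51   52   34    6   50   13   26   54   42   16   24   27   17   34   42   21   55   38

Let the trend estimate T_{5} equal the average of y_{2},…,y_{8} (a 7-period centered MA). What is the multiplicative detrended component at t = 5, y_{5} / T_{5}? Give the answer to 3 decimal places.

0.181

Trend T_5 = (51 + 52 + 34 + 6 + 50 + 13 + 26) / 7 = 232/7 = 33.14286
Ratio to trend: 6 / 33.14286 = 0.181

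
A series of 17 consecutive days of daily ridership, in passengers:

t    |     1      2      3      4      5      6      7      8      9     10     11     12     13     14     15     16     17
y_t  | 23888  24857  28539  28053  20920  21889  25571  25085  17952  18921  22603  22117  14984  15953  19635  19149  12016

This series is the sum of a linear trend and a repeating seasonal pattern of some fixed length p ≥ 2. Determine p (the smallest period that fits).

4

First differences y_{t+1} − y_t: 969, 3682, -486, -7133, 969, 3682, -486, -7133, 969, 3682, …
The difference pattern repeats every 4 terms and not for any smaller step, so p = 4.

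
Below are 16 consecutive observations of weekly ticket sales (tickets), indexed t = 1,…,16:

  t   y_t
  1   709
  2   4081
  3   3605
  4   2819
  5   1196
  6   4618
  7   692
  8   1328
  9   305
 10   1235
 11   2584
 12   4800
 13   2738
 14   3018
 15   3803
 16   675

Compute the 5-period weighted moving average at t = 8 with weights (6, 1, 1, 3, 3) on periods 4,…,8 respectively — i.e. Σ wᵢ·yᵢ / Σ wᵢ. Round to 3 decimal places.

Weighted sum: 6·2819 + 1·1196 + 1·4618 + 3·692 + 3·1328 = 16914 + 1196 + 4618 + 2076 + 3984 = 28788
Weight total: 6 + 1 + 1 + 3 + 3 = 14
WMA = 28788 / 14 = 2056.286

2056.286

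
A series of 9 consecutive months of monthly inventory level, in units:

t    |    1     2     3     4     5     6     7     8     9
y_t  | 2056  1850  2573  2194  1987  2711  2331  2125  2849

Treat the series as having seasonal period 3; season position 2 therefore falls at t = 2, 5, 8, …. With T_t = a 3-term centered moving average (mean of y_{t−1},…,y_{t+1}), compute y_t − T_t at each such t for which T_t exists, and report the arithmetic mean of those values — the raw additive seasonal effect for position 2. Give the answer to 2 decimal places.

-310.00

Season position 2 occurs at t = 2, 5, 8 (where T_t is defined).
t=2: T_2 = 2159.6667; y_2 − T_2 = 1850 − 2159.6667 = -309.6667
t=5: T_5 = 2297.3333; y_5 − T_5 = 1987 − 2297.3333 = -310.3333
t=8: T_8 = 2435.0000; y_8 − T_8 = 2125 − 2435.0000 = -310.0000
Mean deviation: (-309.6667 + -310.3333 + -310.0000) / 3 = -310.00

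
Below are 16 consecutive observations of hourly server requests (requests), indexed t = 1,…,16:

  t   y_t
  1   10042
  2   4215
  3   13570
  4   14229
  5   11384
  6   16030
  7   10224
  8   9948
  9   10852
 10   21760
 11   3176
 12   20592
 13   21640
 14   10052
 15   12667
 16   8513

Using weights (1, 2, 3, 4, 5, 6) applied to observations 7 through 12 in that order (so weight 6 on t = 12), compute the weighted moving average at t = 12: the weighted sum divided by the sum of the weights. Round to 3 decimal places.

13768.952

Weighted sum: 1·10224 + 2·9948 + 3·10852 + 4·21760 + 5·3176 + 6·20592 = 10224 + 19896 + 32556 + 87040 + 15880 + 123552 = 289148
Weight total: 1 + 2 + 3 + 4 + 5 + 6 = 21
WMA = 289148 / 21 = 13768.952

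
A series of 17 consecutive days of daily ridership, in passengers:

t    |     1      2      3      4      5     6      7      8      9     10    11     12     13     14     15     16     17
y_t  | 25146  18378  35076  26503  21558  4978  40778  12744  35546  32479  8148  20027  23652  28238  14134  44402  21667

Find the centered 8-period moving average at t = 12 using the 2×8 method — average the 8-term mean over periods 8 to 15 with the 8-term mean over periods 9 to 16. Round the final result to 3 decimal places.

23849.625

Sum over 8–15: 12744 + 35546 + 32479 + 8148 + 20027 + 23652 + 28238 + 14134 = 174968
Sum over 9–16: 35546 + 32479 + 8148 + 20027 + 23652 + 28238 + 14134 + 44402 = 206626
CMA at t=12 = (174968 + 206626) / (2·8) = 381594 / 16 = 23849.625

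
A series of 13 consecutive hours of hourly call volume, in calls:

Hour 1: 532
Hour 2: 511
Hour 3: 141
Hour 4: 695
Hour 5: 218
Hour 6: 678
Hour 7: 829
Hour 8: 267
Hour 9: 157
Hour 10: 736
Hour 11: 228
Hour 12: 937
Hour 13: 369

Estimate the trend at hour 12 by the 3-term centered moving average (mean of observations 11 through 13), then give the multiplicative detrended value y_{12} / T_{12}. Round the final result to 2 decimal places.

1.83

Trend T_12 = (228 + 937 + 369) / 3 = 1534/3 = 511.3333
Ratio to trend: 937 / 511.3333 = 1.83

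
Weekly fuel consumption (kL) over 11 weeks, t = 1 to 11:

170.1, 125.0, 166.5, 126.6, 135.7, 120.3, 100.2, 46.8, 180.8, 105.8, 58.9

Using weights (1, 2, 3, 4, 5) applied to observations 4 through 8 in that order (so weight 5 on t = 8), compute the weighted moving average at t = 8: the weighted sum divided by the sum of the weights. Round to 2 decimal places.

92.91

Weighted sum: 1·126.6 + 2·135.7 + 3·120.3 + 4·100.2 + 5·46.8 = 126.6 + 271.4 + 360.9 + 400.8 + 234.0 = 1393.7
Weight total: 1 + 2 + 3 + 4 + 5 = 15
WMA = 1393.7 / 15 = 92.91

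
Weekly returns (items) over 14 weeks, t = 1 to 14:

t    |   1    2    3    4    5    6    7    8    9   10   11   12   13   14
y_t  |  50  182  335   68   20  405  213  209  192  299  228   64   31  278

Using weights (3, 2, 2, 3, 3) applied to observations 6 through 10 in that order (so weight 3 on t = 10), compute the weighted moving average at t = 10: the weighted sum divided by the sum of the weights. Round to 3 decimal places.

Weighted sum: 3·405 + 2·213 + 2·209 + 3·192 + 3·299 = 1215 + 426 + 418 + 576 + 897 = 3532
Weight total: 3 + 2 + 2 + 3 + 3 = 13
WMA = 3532 / 13 = 271.692

271.692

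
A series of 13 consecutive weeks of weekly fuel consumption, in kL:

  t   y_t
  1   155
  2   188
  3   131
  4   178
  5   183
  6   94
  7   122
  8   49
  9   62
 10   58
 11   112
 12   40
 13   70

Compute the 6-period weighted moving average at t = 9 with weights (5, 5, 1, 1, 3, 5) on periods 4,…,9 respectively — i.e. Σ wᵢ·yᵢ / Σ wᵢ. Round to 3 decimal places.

Weighted sum: 5·178 + 5·183 + 1·94 + 1·122 + 3·49 + 5·62 = 890 + 915 + 94 + 122 + 147 + 310 = 2478
Weight total: 5 + 5 + 1 + 1 + 3 + 5 = 20
WMA = 2478 / 20 = 123.900

123.900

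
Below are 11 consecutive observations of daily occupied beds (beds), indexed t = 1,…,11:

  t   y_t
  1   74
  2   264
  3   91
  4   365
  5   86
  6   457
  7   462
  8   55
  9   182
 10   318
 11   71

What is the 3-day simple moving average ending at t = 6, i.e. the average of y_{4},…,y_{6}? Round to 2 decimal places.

302.67

Sum of periods 4–6: 365 + 86 + 457 = 908
Divide by 3: 908 / 3 = 302.67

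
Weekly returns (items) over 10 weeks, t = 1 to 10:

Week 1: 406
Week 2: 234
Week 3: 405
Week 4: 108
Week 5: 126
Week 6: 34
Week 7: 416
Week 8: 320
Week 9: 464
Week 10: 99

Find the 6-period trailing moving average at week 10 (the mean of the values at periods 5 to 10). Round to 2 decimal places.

243.17

Sum of periods 5–10: 126 + 34 + 416 + 320 + 464 + 99 = 1459
Divide by 6: 1459 / 6 = 243.17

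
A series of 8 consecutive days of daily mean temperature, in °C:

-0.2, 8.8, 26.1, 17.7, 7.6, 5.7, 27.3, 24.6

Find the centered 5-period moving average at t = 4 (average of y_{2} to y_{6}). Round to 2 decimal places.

Sum of periods 2–6: 8.8 + 26.1 + 17.7 + 7.6 + 5.7 = 65.9
Divide by 5: 65.9 / 5 = 13.18

13.18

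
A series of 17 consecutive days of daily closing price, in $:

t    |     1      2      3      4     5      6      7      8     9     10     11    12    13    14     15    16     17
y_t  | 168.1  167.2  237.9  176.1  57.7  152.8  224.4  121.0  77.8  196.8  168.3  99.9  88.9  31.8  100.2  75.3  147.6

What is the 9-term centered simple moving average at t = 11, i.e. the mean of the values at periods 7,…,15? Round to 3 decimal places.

Sum of periods 7–15: 224.4 + 121.0 + 77.8 + 196.8 + 168.3 + 99.9 + 88.9 + 31.8 + 100.2 = 1109.1
Divide by 9: 1109.1 / 9 = 123.233

123.233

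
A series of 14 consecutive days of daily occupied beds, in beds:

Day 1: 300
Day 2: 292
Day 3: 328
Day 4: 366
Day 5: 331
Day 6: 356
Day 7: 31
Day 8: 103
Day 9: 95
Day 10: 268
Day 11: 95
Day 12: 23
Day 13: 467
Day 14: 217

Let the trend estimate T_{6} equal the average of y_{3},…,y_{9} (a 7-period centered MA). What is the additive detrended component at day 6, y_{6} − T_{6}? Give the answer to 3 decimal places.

126.000

Trend T_6 = (328 + 366 + 331 + 356 + 31 + 103 + 95) / 7 = 1610/7 = 230.00000
Detrended value: 356 − 230.00000 = 126.000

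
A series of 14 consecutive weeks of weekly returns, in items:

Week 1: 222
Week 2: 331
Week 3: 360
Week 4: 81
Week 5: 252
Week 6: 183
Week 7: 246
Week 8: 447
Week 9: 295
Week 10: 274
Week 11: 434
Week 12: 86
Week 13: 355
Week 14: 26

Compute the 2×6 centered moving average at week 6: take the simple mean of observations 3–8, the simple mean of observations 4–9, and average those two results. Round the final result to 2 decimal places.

Sum over 3–8: 360 + 81 + 252 + 183 + 246 + 447 = 1569
Sum over 4–9: 81 + 252 + 183 + 246 + 447 + 295 = 1504
CMA at t=6 = (1569 + 1504) / (2·6) = 3073 / 12 = 256.08

256.08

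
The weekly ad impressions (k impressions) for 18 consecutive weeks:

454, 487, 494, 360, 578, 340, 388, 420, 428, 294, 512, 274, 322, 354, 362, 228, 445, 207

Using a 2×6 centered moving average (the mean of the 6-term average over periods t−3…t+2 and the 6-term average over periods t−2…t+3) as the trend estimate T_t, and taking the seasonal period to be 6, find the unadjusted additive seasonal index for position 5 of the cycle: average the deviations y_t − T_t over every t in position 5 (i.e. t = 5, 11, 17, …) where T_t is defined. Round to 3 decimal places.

Season position 5 occurs at t = 5, 11 (where T_t is defined).
t=5: T_5 = 435.58333; y_5 − T_5 = 578 − 435.58333 = 142.41667
t=11: T_11 = 369.50000; y_11 − T_11 = 512 − 369.50000 = 142.50000
Mean deviation: (142.41667 + 142.50000) / 2 = 142.458

142.458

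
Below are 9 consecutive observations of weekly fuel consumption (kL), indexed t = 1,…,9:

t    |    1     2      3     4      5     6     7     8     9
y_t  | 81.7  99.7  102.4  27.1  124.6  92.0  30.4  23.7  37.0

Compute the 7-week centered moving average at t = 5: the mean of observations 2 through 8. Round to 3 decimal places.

71.414

Sum of periods 2–8: 99.7 + 102.4 + 27.1 + 124.6 + 92.0 + 30.4 + 23.7 = 499.9
Divide by 7: 499.9 / 7 = 71.414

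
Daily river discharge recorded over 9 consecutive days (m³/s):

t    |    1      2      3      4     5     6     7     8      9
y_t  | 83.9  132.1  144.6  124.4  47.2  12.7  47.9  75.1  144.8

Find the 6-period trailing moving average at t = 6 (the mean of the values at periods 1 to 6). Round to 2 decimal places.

Sum of periods 1–6: 83.9 + 132.1 + 144.6 + 124.4 + 47.2 + 12.7 = 544.9
Divide by 6: 544.9 / 6 = 90.82

90.82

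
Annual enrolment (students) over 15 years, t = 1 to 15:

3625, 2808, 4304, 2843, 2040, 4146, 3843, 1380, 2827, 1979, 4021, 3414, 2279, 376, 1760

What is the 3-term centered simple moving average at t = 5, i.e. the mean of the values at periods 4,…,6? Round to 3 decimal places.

Sum of periods 4–6: 2843 + 2040 + 4146 = 9029
Divide by 3: 9029 / 3 = 3009.667

3009.667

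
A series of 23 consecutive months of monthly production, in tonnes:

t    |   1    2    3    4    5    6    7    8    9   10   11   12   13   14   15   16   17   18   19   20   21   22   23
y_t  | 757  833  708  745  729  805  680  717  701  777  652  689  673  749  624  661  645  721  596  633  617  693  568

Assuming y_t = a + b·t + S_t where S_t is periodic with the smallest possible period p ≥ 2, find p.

First differences y_{t+1} − y_t: 76, -125, 37, -16, 76, -125, 37, -16, 76, -125, …
The difference pattern repeats every 4 terms and not for any smaller step, so p = 4.

4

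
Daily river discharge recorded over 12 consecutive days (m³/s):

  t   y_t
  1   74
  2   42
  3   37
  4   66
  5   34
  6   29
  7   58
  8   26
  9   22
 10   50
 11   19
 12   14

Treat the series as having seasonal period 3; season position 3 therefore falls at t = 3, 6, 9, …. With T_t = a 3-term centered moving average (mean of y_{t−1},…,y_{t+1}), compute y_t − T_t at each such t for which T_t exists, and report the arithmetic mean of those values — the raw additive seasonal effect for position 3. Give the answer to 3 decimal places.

Season position 3 occurs at t = 3, 6, 9 (where T_t is defined).
t=3: T_3 = 48.33333; y_3 − T_3 = 37 − 48.33333 = -11.33333
t=6: T_6 = 40.33333; y_6 − T_6 = 29 − 40.33333 = -11.33333
t=9: T_9 = 32.66667; y_9 − T_9 = 22 − 32.66667 = -10.66667
Mean deviation: (-11.33333 + -11.33333 + -10.66667) / 3 = -11.111

-11.111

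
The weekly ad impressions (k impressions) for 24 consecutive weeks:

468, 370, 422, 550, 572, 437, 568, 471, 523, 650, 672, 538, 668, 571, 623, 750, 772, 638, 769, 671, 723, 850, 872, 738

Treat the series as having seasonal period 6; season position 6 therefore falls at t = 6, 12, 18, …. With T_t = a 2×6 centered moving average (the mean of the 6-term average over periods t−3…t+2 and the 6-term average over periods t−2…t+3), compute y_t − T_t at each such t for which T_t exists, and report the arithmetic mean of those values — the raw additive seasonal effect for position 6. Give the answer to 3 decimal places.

Season position 6 occurs at t = 6, 12, 18 (where T_t is defined).
t=6: T_6 = 511.75000; y_6 − T_6 = 437 − 511.75000 = -74.75000
t=12: T_12 = 612.00000; y_12 − T_12 = 538 − 612.00000 = -74.00000
t=18: T_18 = 712.16667; y_18 − T_18 = 638 − 712.16667 = -74.16667
Mean deviation: (-74.75000 + -74.00000 + -74.16667) / 3 = -74.306

-74.306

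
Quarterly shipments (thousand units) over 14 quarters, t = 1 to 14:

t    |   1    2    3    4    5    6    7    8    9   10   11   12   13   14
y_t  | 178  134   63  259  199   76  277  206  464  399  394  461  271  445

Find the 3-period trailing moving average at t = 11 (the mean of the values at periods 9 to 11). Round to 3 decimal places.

Sum of periods 9–11: 464 + 399 + 394 = 1257
Divide by 3: 1257 / 3 = 419.000

419.000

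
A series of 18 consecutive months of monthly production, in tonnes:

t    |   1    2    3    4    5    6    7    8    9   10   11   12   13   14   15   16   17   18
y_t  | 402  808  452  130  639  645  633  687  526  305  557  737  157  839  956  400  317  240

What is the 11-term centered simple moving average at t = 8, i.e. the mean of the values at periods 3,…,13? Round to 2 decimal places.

Sum of periods 3–13: 452 + 130 + 639 + 645 + 633 + 687 + 526 + 305 + 557 + 737 + 157 = 5468
Divide by 11: 5468 / 11 = 497.09

497.09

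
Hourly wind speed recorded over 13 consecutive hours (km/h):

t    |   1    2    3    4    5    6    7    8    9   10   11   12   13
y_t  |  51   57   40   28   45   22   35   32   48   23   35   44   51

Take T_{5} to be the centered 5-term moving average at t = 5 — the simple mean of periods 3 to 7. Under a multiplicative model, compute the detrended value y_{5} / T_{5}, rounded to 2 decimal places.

1.32

Trend T_5 = (40 + 28 + 45 + 22 + 35) / 5 = 170/5 = 34.0000
Ratio to trend: 45 / 34.0000 = 1.32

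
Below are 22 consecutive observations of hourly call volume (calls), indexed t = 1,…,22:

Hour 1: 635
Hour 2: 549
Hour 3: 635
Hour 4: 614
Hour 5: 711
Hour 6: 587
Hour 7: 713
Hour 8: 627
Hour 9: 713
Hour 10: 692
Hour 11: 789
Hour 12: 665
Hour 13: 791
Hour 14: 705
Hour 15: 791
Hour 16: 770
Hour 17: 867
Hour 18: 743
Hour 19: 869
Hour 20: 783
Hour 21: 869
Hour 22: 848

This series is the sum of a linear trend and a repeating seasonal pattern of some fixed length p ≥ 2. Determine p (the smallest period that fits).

First differences y_{t+1} − y_t: -86, 86, -21, 97, -124, 126, -86, 86, -21, 97, -124, 126, -86, 86, …
The difference pattern repeats every 6 terms and not for any smaller step, so p = 6.

6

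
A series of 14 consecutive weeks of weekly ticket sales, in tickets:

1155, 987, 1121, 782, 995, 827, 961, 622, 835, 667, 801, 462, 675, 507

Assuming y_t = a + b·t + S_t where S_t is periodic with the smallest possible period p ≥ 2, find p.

4

First differences y_{t+1} − y_t: -168, 134, -339, 213, -168, 134, -339, 213, -168, 134, …
The difference pattern repeats every 4 terms and not for any smaller step, so p = 4.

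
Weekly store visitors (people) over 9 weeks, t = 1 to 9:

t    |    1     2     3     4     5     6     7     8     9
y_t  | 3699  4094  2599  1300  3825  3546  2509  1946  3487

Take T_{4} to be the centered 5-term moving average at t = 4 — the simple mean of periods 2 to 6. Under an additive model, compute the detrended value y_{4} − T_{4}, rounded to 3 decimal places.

-1772.800

Trend T_4 = (4094 + 2599 + 1300 + 3825 + 3546) / 5 = 15364/5 = 3072.80000
Detrended value: 1300 − 3072.80000 = -1772.800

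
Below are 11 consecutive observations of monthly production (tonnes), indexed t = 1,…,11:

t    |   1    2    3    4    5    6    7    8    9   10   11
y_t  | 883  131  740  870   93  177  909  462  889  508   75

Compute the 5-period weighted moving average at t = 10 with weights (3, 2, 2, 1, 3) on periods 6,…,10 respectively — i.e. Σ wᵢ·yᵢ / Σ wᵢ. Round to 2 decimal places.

Weighted sum: 3·177 + 2·909 + 2·462 + 1·889 + 3·508 = 531 + 1818 + 924 + 889 + 1524 = 5686
Weight total: 3 + 2 + 2 + 1 + 3 = 11
WMA = 5686 / 11 = 516.91

516.91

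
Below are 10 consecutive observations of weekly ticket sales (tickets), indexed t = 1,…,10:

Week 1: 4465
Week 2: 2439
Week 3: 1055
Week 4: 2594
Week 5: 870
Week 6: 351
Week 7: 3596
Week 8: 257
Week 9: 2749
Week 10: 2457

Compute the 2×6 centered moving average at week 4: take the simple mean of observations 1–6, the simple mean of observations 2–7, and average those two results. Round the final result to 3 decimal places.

Sum over 1–6: 4465 + 2439 + 1055 + 2594 + 870 + 351 = 11774
Sum over 2–7: 2439 + 1055 + 2594 + 870 + 351 + 3596 = 10905
CMA at t=4 = (11774 + 10905) / (2·6) = 22679 / 12 = 1889.917

1889.917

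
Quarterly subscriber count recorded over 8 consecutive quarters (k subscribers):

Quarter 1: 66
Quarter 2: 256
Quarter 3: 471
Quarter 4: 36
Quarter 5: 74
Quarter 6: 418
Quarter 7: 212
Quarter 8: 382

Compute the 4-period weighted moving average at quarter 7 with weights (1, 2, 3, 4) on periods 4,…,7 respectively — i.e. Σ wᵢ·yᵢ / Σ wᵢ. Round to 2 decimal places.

228.60

Weighted sum: 1·36 + 2·74 + 3·418 + 4·212 = 36 + 148 + 1254 + 848 = 2286
Weight total: 1 + 2 + 3 + 4 = 10
WMA = 2286 / 10 = 228.60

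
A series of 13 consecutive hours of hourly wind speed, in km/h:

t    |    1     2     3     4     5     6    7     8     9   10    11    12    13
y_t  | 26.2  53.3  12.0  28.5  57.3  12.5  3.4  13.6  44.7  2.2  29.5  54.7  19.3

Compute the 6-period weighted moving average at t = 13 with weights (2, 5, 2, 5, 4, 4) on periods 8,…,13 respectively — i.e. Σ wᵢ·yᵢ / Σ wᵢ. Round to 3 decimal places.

31.755

Weighted sum: 2·13.6 + 5·44.7 + 2·2.2 + 5·29.5 + 4·54.7 + 4·19.3 = 27.2 + 223.5 + 4.4 + 147.5 + 218.8 + 77.2 = 698.6
Weight total: 2 + 5 + 2 + 5 + 4 + 4 = 22
WMA = 698.6 / 22 = 31.755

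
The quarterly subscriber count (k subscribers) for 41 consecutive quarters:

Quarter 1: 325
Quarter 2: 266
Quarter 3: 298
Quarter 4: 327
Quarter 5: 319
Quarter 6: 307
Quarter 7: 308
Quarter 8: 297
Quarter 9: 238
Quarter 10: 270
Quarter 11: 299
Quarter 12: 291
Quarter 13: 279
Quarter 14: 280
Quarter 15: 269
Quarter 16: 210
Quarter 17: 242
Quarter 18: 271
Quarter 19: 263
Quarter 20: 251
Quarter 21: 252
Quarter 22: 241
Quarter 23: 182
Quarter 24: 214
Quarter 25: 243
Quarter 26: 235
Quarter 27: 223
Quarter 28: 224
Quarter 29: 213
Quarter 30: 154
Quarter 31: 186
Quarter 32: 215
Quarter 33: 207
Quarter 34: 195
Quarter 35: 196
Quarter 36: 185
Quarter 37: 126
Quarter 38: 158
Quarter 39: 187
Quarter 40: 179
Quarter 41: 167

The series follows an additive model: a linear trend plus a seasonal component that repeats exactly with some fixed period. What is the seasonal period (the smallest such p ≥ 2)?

First differences y_{t+1} − y_t: -59, 32, 29, -8, -12, 1, -11, -59, 32, 29, -8, -12, 1, -11, -59, 32, …
The difference pattern repeats every 7 terms and not for any smaller step, so p = 7.

7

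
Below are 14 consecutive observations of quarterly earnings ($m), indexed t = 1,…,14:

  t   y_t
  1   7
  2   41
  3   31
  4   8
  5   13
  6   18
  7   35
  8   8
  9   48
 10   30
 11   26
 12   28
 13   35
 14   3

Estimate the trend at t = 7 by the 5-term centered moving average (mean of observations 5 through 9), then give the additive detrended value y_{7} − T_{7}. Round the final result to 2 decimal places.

Trend T_7 = (13 + 18 + 35 + 8 + 48) / 5 = 122/5 = 24.4000
Detrended value: 35 − 24.4000 = 10.60

10.60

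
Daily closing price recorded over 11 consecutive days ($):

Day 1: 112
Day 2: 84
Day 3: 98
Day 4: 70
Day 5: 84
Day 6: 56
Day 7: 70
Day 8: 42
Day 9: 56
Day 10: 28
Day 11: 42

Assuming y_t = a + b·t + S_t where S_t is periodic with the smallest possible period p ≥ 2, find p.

First differences y_{t+1} − y_t: -28, 14, -28, 14, -28, 14, …
The difference pattern repeats every 2 terms and not for any smaller step, so p = 2.

2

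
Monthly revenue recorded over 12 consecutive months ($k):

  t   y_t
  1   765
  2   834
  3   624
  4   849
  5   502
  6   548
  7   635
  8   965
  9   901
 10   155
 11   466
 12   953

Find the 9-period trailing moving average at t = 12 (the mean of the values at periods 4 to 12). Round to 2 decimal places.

663.78

Sum of periods 4–12: 849 + 502 + 548 + 635 + 965 + 901 + 155 + 466 + 953 = 5974
Divide by 9: 5974 / 9 = 663.78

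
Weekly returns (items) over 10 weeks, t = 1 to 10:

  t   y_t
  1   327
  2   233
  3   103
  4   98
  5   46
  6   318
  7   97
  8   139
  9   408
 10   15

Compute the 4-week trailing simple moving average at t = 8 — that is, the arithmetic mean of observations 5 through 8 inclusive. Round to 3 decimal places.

Sum of periods 5–8: 46 + 318 + 97 + 139 = 600
Divide by 4: 600 / 4 = 150.000

150.000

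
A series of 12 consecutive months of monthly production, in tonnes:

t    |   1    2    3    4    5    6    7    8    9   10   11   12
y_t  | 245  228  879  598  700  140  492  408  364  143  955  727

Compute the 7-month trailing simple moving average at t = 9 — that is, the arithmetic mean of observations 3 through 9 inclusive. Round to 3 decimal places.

Sum of periods 3–9: 879 + 598 + 700 + 140 + 492 + 408 + 364 = 3581
Divide by 7: 3581 / 7 = 511.571

511.571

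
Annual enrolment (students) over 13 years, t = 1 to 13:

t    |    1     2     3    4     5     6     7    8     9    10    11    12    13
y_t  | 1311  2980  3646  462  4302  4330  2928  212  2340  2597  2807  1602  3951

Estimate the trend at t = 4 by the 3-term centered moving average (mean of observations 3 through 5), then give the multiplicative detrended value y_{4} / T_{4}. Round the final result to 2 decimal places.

0.16

Trend T_4 = (3646 + 462 + 4302) / 3 = 8410/3 = 2803.3333
Ratio to trend: 462 / 2803.3333 = 0.16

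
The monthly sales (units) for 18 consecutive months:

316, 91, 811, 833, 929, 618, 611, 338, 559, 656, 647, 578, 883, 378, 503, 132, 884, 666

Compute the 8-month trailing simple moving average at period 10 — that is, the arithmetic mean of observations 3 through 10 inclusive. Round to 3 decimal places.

669.375

Sum of periods 3–10: 811 + 833 + 929 + 618 + 611 + 338 + 559 + 656 = 5355
Divide by 8: 5355 / 8 = 669.375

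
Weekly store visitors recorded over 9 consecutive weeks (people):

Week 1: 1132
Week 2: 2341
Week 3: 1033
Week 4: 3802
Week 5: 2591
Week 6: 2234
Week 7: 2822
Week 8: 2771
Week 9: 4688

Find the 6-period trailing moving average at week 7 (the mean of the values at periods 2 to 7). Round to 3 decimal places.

2470.500

Sum of periods 2–7: 2341 + 1033 + 3802 + 2591 + 2234 + 2822 = 14823
Divide by 6: 14823 / 6 = 2470.500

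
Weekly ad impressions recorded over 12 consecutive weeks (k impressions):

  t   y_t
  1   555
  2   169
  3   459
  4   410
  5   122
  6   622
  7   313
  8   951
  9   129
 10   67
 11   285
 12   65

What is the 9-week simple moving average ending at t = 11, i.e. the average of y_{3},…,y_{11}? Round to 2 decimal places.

Sum of periods 3–11: 459 + 410 + 122 + 622 + 313 + 951 + 129 + 67 + 285 = 3358
Divide by 9: 3358 / 9 = 373.11

373.11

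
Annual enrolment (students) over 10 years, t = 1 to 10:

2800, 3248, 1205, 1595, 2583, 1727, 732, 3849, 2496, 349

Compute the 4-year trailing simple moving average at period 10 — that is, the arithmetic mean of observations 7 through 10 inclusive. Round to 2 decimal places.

1856.50

Sum of periods 7–10: 732 + 3849 + 2496 + 349 = 7426
Divide by 4: 7426 / 4 = 1856.50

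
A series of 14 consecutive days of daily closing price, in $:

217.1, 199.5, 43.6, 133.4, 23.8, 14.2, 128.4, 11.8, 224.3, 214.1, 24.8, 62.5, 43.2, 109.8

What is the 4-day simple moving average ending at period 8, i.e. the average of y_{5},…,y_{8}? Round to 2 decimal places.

Sum of periods 5–8: 23.8 + 14.2 + 128.4 + 11.8 = 178.2
Divide by 4: 178.2 / 4 = 44.55

44.55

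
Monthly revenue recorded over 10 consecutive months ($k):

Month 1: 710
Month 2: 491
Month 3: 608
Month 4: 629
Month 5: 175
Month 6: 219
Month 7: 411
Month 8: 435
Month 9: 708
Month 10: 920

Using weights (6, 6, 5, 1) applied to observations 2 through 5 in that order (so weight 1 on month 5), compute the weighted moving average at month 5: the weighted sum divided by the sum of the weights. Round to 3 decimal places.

550.778

Weighted sum: 6·491 + 6·608 + 5·629 + 1·175 = 2946 + 3648 + 3145 + 175 = 9914
Weight total: 6 + 6 + 5 + 1 = 18
WMA = 9914 / 18 = 550.778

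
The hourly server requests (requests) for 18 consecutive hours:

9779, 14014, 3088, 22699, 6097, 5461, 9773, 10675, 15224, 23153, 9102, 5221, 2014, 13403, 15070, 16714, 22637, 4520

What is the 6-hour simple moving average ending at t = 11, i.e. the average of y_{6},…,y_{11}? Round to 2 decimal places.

Sum of periods 6–11: 5461 + 9773 + 10675 + 15224 + 23153 + 9102 = 73388
Divide by 6: 73388 / 6 = 12231.33

12231.33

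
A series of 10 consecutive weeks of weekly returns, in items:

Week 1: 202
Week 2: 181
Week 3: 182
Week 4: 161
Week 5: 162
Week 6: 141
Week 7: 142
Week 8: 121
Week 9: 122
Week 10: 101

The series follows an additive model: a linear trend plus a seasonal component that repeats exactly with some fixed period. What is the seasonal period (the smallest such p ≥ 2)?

2

First differences y_{t+1} − y_t: -21, 1, -21, 1, -21, 1, …
The difference pattern repeats every 2 terms and not for any smaller step, so p = 2.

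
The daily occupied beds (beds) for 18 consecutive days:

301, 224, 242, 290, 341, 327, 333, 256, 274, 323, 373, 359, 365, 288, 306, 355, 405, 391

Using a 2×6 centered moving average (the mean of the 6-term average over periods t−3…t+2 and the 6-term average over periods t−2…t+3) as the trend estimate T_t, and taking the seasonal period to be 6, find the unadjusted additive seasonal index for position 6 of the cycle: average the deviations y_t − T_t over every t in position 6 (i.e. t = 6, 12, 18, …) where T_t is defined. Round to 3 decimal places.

26.083

Season position 6 occurs at t = 6, 12 (where T_t is defined).
t=6: T_6 = 300.83333; y_6 − T_6 = 327 − 300.83333 = 26.16667
t=12: T_12 = 333.00000; y_12 − T_12 = 359 − 333.00000 = 26.00000
Mean deviation: (26.16667 + 26.00000) / 2 = 26.083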